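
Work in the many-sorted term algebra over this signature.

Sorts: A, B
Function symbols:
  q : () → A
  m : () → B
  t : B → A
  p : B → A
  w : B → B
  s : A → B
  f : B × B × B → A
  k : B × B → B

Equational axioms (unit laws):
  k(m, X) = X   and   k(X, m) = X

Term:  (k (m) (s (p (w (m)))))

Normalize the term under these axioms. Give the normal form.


1. (k (m) (s (p (w (m)))))  →  (s (p (w (m))))

normal form = (s (p (w (m))))


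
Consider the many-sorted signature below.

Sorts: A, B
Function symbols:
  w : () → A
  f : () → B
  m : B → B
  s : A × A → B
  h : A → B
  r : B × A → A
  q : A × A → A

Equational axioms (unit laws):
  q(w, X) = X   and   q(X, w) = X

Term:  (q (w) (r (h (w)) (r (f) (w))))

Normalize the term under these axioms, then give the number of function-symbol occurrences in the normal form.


size = 6

1. (q (w) (r (h (w)) (r (f) (w))))  →  (r (h (w)) (r (f) (w)))
normal form: (r (h (w)) (r (f) (w)))


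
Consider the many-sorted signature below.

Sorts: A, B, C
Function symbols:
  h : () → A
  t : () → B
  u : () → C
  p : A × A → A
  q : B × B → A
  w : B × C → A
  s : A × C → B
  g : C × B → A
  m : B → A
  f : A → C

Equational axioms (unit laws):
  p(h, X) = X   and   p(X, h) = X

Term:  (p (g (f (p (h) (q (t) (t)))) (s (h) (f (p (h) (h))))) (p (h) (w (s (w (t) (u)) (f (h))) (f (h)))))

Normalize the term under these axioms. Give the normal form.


normal form = (p (g (f (q (t) (t))) (s (h) (f (h)))) (w (s (w (t) (u)) (f (h))) (f (h))))

1. (p (g (f (p (h) (q (t) (t)))) (s (h) (f (p (h) (h))))) (p (h) (w (s (w (t) (u)) (f (h))) (f (h)))))  →  (p (g (f (q (t) (t))) (s (h) (f (p (h) (h))))) (p (h) (w (s (w (t) (u)) (f (h))) (f (h)))))
2. (p (g (f (q (t) (t))) (s (h) (f (p (h) (h))))) (p (h) (w (s (w (t) (u)) (f (h))) (f (h)))))  →  (p (g (f (q (t) (t))) (s (h) (f (h)))) (p (h) (w (s (w (t) (u)) (f (h))) (f (h)))))
3. (p (g (f (q (t) (t))) (s (h) (f (h)))) (p (h) (w (s (w (t) (u)) (f (h))) (f (h)))))  →  (p (g (f (q (t) (t))) (s (h) (f (h)))) (w (s (w (t) (u)) (f (h))) (f (h))))


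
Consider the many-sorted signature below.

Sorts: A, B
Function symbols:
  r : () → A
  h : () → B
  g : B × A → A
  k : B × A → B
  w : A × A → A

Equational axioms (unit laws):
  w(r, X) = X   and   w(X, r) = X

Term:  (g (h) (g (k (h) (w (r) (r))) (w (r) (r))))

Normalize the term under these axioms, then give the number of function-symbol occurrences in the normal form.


size = 7

1. (g (h) (g (k (h) (w (r) (r))) (w (r) (r))))  →  (g (h) (g (k (h) (r)) (w (r) (r))))
2. (g (h) (g (k (h) (r)) (w (r) (r))))  →  (g (h) (g (k (h) (r)) (r)))
normal form: (g (h) (g (k (h) (r)) (r)))


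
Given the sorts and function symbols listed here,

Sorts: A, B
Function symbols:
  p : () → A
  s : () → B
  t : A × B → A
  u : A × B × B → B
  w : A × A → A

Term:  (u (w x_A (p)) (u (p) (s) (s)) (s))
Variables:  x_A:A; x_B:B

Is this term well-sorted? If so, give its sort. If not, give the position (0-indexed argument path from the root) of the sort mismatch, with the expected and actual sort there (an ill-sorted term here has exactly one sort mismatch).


    x_A : A
    (p) : A
  (w x_A (p)) : A
    (p) : A
    (s) : B
    (s) : B
  (u (p) (s) (s)) : B
  (s) : B
(u (w x_A (p)) (u (p) (s) (s)) (s)) : B

well-sorted; sort = B


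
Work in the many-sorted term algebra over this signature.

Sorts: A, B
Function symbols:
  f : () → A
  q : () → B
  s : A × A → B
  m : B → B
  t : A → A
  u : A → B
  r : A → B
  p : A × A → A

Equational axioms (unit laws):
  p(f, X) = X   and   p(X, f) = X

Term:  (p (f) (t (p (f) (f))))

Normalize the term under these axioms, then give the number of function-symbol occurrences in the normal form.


1. (p (f) (t (p (f) (f))))  →  (t (p (f) (f)))
2. (t (p (f) (f)))  →  (t (f))
normal form: (t (f))

size = 2


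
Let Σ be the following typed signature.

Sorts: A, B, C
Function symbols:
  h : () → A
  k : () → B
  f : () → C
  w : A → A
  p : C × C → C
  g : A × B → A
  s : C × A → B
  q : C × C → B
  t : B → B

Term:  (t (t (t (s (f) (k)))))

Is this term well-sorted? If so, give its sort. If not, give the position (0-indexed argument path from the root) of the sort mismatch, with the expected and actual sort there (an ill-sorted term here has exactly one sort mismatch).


        (f) : C
        (k) : B
      (s (f) (k)) : ✗ arg 1 at [0, 0, 0, 1] has sort B, expected A

ill-sorted at position [0, 0, 0, 1]: expected A, got B


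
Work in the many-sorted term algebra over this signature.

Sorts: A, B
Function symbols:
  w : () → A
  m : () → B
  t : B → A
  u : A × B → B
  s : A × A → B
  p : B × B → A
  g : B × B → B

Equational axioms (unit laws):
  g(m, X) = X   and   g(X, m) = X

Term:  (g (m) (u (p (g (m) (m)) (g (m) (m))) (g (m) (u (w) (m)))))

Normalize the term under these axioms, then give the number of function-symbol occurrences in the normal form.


1. (g (m) (u (p (g (m) (m)) (g (m) (m))) (g (m) (u (w) (m)))))  →  (u (p (g (m) (m)) (g (m) (m))) (g (m) (u (w) (m))))
2. (u (p (g (m) (m)) (g (m) (m))) (g (m) (u (w) (m))))  →  (u (p (m) (g (m) (m))) (g (m) (u (w) (m))))
3. (u (p (m) (g (m) (m))) (g (m) (u (w) (m))))  →  (u (p (m) (m)) (g (m) (u (w) (m))))
4. (u (p (m) (m)) (g (m) (u (w) (m))))  →  (u (p (m) (m)) (u (w) (m)))
normal form: (u (p (m) (m)) (u (w) (m)))

size = 7


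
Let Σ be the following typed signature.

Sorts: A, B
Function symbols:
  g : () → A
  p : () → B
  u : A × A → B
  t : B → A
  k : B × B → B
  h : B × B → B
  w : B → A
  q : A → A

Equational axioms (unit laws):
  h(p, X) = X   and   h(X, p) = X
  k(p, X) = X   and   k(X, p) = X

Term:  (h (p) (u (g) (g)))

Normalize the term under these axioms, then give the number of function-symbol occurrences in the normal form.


size = 3

1. (h (p) (u (g) (g)))  →  (u (g) (g))
normal form: (u (g) (g))


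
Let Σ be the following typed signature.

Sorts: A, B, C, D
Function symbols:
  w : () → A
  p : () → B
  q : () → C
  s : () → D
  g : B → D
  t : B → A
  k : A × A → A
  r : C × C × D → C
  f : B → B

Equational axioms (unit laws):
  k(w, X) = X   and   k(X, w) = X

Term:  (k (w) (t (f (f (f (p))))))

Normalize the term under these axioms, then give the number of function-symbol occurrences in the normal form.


size = 5

1. (k (w) (t (f (f (f (p))))))  →  (t (f (f (f (p)))))
normal form: (t (f (f (f (p)))))


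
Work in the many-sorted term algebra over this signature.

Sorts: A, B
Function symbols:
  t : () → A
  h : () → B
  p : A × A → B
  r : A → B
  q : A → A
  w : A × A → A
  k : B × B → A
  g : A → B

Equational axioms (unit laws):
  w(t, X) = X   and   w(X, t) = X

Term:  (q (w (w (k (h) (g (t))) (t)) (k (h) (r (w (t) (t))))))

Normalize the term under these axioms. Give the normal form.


1. (q (w (w (k (h) (g (t))) (t)) (k (h) (r (w (t) (t))))))  →  (q (w (k (h) (g (t))) (k (h) (r (w (t) (t))))))
2. (q (w (k (h) (g (t))) (k (h) (r (w (t) (t))))))  →  (q (w (k (h) (g (t))) (k (h) (r (t)))))

normal form = (q (w (k (h) (g (t))) (k (h) (r (t)))))


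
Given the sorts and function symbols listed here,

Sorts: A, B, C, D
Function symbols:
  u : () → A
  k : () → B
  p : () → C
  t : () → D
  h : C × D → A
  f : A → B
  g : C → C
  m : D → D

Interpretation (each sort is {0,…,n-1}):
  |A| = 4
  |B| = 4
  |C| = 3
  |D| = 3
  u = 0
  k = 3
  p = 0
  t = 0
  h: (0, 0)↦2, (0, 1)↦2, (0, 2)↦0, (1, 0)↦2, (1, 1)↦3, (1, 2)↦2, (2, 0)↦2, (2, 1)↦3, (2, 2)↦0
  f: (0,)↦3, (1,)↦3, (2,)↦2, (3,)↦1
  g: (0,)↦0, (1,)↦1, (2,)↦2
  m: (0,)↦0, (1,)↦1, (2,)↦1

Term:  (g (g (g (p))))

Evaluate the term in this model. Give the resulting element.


  p = 0
  (g (p)) = g(0,) = 0
  (g (g (p))) = g(0,) = 0
  (g (g (g (p)))) = g(0,) = 0

value = 0


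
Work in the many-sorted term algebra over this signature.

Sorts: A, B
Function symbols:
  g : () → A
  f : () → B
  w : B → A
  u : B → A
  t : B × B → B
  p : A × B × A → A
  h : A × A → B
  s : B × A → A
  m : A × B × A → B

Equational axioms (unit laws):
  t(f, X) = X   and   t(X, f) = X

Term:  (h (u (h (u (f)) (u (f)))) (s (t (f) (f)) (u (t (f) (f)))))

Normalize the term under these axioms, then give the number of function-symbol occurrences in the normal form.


1. (h (u (h (u (f)) (u (f)))) (s (t (f) (f)) (u (t (f) (f)))))  →  (h (u (h (u (f)) (u (f)))) (s (f) (u (t (f) (f)))))
2. (h (u (h (u (f)) (u (f)))) (s (f) (u (t (f) (f)))))  →  (h (u (h (u (f)) (u (f)))) (s (f) (u (f))))
normal form: (h (u (h (u (f)) (u (f)))) (s (f) (u (f))))

size = 11


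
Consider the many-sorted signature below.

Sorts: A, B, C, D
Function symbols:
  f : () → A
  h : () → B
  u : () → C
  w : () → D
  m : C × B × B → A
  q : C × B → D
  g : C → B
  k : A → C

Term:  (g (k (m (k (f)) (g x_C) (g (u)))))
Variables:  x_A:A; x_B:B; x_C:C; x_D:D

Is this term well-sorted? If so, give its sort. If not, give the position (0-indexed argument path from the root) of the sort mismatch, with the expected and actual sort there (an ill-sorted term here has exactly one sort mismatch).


        (f) : A
      (k (f)) : C
        x_C : C
      (g x_C) : B
        (u) : C
      (g (u)) : B
    (m (k (f)) (g x_C) (g (u))) : A
  (k (m (k (f)) (g x_C) (g (u)))) : C
(g (k (m (k (f)) (g x_C) (g (u))))) : B

well-sorted; sort = B


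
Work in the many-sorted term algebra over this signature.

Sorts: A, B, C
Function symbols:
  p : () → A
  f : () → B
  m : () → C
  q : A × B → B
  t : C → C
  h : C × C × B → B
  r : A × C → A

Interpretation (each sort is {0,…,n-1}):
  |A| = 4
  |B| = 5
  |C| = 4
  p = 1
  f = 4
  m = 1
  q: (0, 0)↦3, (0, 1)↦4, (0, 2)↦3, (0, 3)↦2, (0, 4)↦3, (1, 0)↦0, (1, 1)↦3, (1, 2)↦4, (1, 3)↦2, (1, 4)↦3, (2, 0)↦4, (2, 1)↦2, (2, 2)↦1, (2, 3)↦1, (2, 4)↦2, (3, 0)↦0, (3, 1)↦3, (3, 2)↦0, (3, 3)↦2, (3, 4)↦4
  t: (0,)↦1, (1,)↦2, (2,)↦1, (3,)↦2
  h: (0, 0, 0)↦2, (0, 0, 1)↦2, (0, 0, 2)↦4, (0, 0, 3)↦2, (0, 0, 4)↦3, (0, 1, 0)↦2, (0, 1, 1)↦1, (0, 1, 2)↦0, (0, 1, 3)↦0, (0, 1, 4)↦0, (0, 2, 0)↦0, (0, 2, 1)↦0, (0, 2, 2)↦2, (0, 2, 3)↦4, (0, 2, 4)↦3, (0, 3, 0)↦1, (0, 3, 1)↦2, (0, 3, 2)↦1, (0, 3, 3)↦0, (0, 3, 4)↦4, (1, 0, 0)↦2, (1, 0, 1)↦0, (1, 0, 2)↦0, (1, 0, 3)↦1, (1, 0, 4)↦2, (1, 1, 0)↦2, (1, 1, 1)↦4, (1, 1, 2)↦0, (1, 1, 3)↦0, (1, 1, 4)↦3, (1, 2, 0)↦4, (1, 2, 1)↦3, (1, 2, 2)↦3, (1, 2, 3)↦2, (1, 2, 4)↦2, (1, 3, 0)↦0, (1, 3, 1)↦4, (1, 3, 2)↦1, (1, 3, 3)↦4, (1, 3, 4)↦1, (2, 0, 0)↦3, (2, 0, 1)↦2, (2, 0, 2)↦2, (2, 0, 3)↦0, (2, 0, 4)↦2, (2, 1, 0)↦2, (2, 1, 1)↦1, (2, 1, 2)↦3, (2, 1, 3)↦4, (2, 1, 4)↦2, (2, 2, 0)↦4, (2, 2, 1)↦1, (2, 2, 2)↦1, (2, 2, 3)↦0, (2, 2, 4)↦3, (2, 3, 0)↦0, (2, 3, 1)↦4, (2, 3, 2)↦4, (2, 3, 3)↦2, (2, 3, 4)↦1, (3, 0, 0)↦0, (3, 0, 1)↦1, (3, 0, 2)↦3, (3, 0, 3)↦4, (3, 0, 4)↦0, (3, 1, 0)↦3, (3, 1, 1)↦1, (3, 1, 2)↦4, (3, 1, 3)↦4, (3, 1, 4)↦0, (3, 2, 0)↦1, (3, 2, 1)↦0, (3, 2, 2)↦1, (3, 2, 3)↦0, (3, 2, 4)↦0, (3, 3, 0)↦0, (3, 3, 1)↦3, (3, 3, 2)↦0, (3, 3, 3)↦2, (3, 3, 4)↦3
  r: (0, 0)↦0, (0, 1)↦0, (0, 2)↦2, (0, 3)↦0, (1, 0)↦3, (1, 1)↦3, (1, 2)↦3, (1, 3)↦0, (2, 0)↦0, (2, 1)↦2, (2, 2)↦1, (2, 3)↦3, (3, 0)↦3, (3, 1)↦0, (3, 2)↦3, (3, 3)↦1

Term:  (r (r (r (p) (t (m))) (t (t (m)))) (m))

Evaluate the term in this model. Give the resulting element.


  p = 1
  m = 1
  (t (m)) = t(1,) = 2
  (r (p) (t (m))) = r(1, 2) = 3
  m = 1
  (t (m)) = t(1,) = 2
  (t (t (m))) = t(2,) = 1
  (r (r (p) (t (m))) (t (t (m)))) = r(3, 1) = 0
  m = 1
  (r (r (r (p) (t (m))) (t (t (m)))) (m)) = r(0, 1) = 0

value = 0


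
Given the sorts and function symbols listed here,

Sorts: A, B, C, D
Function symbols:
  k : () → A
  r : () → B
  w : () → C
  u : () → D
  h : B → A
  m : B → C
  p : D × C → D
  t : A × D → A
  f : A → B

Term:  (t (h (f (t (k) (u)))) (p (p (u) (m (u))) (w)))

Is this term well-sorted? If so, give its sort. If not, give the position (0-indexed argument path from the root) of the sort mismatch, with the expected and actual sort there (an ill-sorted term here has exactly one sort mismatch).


        (k) : A
        (u) : D
      (t (k) (u)) : A
    (f (t (k) (u))) : B
  (h (f (t (k) (u)))) : A
      (u) : D
        (u) : D
      (m (u)) : ✗ arg 0 at [1, 0, 1, 0] has sort D, expected B
    (w) : C

ill-sorted at position [1, 0, 1, 0]: expected B, got D


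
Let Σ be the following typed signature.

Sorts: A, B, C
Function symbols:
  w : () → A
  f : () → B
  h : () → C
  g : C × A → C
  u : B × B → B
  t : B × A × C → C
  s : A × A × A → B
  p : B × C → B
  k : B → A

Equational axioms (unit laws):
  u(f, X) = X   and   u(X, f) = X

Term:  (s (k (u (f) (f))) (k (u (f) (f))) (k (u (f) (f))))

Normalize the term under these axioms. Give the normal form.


normal form = (s (k (f)) (k (f)) (k (f)))

1. (s (k (u (f) (f))) (k (u (f) (f))) (k (u (f) (f))))  →  (s (k (f)) (k (u (f) (f))) (k (u (f) (f))))
2. (s (k (f)) (k (u (f) (f))) (k (u (f) (f))))  →  (s (k (f)) (k (f)) (k (u (f) (f))))
3. (s (k (f)) (k (f)) (k (u (f) (f))))  →  (s (k (f)) (k (f)) (k (f)))


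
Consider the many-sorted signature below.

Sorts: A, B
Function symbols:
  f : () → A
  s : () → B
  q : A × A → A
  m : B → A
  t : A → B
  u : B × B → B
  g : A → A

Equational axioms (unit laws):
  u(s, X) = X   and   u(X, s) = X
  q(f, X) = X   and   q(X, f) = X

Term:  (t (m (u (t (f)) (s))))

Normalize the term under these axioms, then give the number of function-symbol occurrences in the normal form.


size = 4

1. (t (m (u (t (f)) (s))))  →  (t (m (t (f))))
normal form: (t (m (t (f))))


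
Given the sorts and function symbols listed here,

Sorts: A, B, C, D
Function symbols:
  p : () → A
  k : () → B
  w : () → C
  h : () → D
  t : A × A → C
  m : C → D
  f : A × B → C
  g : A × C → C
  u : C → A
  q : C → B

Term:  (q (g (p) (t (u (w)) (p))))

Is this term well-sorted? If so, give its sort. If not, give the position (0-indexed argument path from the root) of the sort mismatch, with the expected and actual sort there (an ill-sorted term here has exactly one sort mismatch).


    (p) : A
        (w) : C
      (u (w)) : A
      (p) : A
    (t (u (w)) (p)) : C
  (g (p) (t (u (w)) (p))) : C
(q (g (p) (t (u (w)) (p)))) : B

well-sorted; sort = B


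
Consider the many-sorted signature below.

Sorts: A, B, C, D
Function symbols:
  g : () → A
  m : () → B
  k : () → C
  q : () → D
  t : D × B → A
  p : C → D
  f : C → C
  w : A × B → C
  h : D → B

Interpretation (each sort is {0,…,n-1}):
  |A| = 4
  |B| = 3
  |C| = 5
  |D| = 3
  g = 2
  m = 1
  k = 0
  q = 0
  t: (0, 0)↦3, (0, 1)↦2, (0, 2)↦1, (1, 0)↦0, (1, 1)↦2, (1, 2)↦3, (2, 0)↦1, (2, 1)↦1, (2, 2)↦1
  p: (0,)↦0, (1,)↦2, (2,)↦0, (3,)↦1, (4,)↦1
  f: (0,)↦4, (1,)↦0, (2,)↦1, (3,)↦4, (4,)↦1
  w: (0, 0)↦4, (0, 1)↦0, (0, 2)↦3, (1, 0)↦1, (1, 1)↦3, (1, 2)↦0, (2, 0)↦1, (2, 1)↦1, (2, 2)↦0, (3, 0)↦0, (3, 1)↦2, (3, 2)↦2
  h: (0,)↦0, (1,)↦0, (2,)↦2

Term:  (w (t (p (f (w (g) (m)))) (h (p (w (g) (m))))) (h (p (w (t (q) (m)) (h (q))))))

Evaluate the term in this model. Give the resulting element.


  g = 2
  m = 1
  (w (g) (m)) = w(2, 1) = 1
  (f (w (g) (m))) = f(1,) = 0
  (p (f (w (g) (m)))) = p(0,) = 0
  g = 2
  m = 1
  (w (g) (m)) = w(2, 1) = 1
  (p (w (g) (m))) = p(1,) = 2
  (h (p (w (g) (m)))) = h(2,) = 2
  (t (p (f (w (g) (m)))) (h (p (w (g) (m))))) = t(0, 2) = 1
  q = 0
  m = 1
  (t (q) (m)) = t(0, 1) = 2
  q = 0
  (h (q)) = h(0,) = 0
  (w (t (q) (m)) (h (q))) = w(2, 0) = 1
  (p (w (t (q) (m)) (h (q)))) = p(1,) = 2
  (h (p (w (t (q) (m)) (h (q))))) = h(2,) = 2
  (w (t (p (f (w (g) (m)))) (h (p (w (g) (m))))) (h (p (w (t (q) (m)) (h (q)))))) = w(1, 2) = 0

value = 0


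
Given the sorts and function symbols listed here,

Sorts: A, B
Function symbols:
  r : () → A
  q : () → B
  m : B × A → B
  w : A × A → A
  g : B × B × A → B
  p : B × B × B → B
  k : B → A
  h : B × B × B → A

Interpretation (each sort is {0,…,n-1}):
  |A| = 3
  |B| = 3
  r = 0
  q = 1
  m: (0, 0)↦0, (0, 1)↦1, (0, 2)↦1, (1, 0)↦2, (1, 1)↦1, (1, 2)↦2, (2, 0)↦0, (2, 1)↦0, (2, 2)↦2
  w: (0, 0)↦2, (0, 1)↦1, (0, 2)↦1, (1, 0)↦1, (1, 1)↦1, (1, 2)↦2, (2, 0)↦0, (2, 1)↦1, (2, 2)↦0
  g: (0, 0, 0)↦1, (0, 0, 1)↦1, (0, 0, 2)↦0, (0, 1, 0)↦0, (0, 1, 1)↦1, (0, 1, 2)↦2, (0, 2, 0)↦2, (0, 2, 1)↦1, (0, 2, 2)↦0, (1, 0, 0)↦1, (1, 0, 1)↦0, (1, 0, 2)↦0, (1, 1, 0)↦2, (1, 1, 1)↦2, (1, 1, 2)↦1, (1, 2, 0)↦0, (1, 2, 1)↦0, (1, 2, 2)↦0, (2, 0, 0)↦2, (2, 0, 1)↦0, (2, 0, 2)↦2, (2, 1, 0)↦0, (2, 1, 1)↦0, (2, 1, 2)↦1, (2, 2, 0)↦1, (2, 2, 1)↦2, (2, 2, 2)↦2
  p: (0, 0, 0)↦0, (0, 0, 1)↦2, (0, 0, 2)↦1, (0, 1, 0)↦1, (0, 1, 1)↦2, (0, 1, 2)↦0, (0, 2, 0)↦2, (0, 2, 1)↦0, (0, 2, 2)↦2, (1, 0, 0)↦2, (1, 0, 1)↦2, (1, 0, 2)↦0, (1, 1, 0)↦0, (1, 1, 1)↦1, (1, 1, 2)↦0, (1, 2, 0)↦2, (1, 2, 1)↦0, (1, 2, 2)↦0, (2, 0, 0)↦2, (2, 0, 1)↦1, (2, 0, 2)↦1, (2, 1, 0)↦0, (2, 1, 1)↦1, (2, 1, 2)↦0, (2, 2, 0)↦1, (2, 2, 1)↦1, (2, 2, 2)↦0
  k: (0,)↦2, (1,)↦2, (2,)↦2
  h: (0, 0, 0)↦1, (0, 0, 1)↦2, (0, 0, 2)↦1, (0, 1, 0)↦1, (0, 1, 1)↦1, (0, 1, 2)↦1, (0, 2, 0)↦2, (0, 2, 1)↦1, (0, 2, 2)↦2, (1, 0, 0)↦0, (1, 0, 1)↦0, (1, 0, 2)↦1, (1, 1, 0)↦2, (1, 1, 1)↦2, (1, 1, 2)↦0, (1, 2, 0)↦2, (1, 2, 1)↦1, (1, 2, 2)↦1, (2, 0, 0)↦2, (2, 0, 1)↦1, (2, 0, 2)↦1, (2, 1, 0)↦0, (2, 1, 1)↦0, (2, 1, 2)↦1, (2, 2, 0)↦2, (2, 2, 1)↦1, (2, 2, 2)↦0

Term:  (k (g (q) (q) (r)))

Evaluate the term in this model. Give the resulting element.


  q = 1
  q = 1
  r = 0
  (g (q) (q) (r)) = g(1, 1, 0) = 2
  (k (g (q) (q) (r))) = k(2,) = 2

value = 2


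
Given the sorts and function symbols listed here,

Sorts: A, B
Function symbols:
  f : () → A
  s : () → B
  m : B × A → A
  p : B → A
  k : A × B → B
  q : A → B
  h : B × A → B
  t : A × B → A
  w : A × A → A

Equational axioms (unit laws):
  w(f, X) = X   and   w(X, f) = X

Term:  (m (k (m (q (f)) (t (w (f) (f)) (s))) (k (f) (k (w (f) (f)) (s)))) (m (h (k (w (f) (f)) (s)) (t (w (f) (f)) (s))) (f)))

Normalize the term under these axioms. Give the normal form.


1. (m (k (m (q (f)) (t (w (f) (f)) (s))) (k (f) (k (w (f) (f)) (s)))) (m (h (k (w (f) (f)) (s)) (t (w (f) (f)) (s))) (f)))  →  (m (k (m (q (f)) (t (f) (s))) (k (f) (k (w (f) (f)) (s)))) (m (h (k (w (f) (f)) (s)) (t (w (f) (f)) (s))) (f)))
2. (m (k (m (q (f)) (t (f) (s))) (k (f) (k (w (f) (f)) (s)))) (m (h (k (w (f) (f)) (s)) (t (w (f) (f)) (s))) (f)))  →  (m (k (m (q (f)) (t (f) (s))) (k (f) (k (f) (s)))) (m (h (k (w (f) (f)) (s)) (t (w (f) (f)) (s))) (f)))
3. (m (k (m (q (f)) (t (f) (s))) (k (f) (k (f) (s)))) (m (h (k (w (f) (f)) (s)) (t (w (f) (f)) (s))) (f)))  →  (m (k (m (q (f)) (t (f) (s))) (k (f) (k (f) (s)))) (m (h (k (f) (s)) (t (w (f) (f)) (s))) (f)))
4. (m (k (m (q (f)) (t (f) (s))) (k (f) (k (f) (s)))) (m (h (k (f) (s)) (t (w (f) (f)) (s))) (f)))  →  (m (k (m (q (f)) (t (f) (s))) (k (f) (k (f) (s)))) (m (h (k (f) (s)) (t (f) (s))) (f)))

normal form = (m (k (m (q (f)) (t (f) (s))) (k (f) (k (f) (s)))) (m (h (k (f) (s)) (t (f) (s))) (f)))


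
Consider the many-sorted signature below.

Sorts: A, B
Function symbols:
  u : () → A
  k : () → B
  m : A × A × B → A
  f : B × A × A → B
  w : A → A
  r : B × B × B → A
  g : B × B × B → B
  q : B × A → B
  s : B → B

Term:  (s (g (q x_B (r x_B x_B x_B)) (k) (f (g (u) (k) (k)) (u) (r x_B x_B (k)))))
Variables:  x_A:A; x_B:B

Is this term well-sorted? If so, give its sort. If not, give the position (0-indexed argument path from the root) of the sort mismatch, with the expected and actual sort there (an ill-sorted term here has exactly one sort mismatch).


      x_B : B
        x_B : B
        x_B : B
        x_B : B
      (r x_B x_B x_B) : A
    (q x_B (r x_B x_B x_B)) : B
    (k) : B
        (u) : A
        (k) : B
        (k) : B
      (g (u) (k) (k)) : ✗ arg 0 at [0, 2, 0, 0] has sort A, expected B
      (u) : A
        x_B : B
        x_B : B
        (k) : B
      (r x_B x_B (k)) : A

ill-sorted at position [0, 2, 0, 0]: expected B, got A


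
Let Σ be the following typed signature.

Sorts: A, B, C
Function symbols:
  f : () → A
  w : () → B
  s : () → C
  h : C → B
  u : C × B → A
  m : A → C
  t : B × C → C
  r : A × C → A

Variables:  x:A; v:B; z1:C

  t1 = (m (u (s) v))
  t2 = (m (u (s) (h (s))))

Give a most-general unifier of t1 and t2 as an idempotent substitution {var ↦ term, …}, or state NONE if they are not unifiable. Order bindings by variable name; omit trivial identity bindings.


{v ↦ (h (s))}


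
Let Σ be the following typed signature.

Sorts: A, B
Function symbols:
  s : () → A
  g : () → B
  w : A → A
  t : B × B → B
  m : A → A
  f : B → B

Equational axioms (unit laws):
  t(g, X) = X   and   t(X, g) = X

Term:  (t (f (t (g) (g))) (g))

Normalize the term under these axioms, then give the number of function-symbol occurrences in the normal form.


size = 2

1. (t (f (t (g) (g))) (g))  →  (f (t (g) (g)))
2. (f (t (g) (g)))  →  (f (g))
normal form: (f (g))


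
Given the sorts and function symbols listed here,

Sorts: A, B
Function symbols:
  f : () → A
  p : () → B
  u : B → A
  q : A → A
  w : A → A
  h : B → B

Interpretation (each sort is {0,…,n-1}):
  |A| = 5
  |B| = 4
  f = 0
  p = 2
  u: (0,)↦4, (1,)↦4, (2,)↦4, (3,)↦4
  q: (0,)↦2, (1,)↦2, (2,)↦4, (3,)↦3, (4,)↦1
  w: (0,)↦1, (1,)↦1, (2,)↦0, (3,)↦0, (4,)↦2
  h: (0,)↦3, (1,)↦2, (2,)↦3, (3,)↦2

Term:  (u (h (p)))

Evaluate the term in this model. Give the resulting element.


  p = 2
  (h (p)) = h(2,) = 3
  (u (h (p))) = u(3,) = 4

value = 4


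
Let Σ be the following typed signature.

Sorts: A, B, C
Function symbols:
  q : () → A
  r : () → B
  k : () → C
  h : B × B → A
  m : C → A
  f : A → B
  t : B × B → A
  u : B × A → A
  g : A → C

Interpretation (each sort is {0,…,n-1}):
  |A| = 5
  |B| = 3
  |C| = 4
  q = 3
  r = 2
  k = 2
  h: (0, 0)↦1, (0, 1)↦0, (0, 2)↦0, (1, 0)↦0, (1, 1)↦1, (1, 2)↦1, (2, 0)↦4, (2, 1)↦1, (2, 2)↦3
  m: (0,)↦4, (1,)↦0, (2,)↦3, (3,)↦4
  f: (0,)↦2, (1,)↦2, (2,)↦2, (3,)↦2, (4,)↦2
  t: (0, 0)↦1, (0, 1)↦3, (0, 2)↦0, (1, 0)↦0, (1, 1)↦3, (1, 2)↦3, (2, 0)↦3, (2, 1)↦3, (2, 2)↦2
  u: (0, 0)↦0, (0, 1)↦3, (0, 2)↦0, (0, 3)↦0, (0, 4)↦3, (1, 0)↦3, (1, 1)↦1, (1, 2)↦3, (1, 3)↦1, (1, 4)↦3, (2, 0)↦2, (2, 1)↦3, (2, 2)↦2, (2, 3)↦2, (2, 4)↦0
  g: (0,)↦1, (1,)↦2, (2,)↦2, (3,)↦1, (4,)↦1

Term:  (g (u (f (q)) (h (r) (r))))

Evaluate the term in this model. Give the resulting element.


value = 2

  q = 3
  (f (q)) = f(3,) = 2
  r = 2
  r = 2
  (h (r) (r)) = h(2, 2) = 3
  (u (f (q)) (h (r) (r))) = u(2, 3) = 2
  (g (u (f (q)) (h (r) (r)))) = g(2,) = 2


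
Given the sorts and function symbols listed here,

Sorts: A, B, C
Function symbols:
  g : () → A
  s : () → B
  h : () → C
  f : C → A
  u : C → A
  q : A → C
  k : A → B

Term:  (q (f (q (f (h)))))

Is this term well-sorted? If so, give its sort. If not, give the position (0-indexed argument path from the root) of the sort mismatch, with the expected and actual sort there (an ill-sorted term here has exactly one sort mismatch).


        (h) : C
      (f (h)) : A
    (q (f (h))) : C
  (f (q (f (h)))) : A
(q (f (q (f (h))))) : C

well-sorted; sort = C


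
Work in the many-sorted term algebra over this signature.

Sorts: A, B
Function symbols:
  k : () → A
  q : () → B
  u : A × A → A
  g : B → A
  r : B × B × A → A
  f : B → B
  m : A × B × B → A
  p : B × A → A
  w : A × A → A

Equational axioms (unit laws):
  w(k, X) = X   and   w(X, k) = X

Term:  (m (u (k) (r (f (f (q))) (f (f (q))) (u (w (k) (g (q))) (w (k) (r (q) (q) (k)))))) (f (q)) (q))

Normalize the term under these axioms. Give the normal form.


1. (m (u (k) (r (f (f (q))) (f (f (q))) (u (w (k) (g (q))) (w (k) (r (q) (q) (k)))))) (f (q)) (q))  →  (m (u (k) (r (f (f (q))) (f (f (q))) (u (g (q)) (w (k) (r (q) (q) (k)))))) (f (q)) (q))
2. (m (u (k) (r (f (f (q))) (f (f (q))) (u (g (q)) (w (k) (r (q) (q) (k)))))) (f (q)) (q))  →  (m (u (k) (r (f (f (q))) (f (f (q))) (u (g (q)) (r (q) (q) (k))))) (f (q)) (q))

normal form = (m (u (k) (r (f (f (q))) (f (f (q))) (u (g (q)) (r (q) (q) (k))))) (f (q)) (q))


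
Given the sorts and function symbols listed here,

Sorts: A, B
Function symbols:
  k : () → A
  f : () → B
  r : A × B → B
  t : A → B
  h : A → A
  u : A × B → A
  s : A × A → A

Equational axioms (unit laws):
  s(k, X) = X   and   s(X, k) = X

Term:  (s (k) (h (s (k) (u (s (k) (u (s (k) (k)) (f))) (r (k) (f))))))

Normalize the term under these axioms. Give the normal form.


normal form = (h (u (u (k) (f)) (r (k) (f))))

1. (s (k) (h (s (k) (u (s (k) (u (s (k) (k)) (f))) (r (k) (f))))))  →  (h (s (k) (u (s (k) (u (s (k) (k)) (f))) (r (k) (f)))))
2. (h (s (k) (u (s (k) (u (s (k) (k)) (f))) (r (k) (f)))))  →  (h (u (s (k) (u (s (k) (k)) (f))) (r (k) (f))))
3. (h (u (s (k) (u (s (k) (k)) (f))) (r (k) (f))))  →  (h (u (u (s (k) (k)) (f)) (r (k) (f))))
4. (h (u (u (s (k) (k)) (f)) (r (k) (f))))  →  (h (u (u (k) (f)) (r (k) (f))))


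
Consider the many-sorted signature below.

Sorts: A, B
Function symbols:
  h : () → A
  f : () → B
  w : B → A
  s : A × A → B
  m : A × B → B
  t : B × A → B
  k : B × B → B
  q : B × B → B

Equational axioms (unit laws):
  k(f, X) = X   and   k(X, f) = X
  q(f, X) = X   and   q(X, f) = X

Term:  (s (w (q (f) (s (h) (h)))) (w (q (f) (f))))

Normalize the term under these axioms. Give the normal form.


1. (s (w (q (f) (s (h) (h)))) (w (q (f) (f))))  →  (s (w (s (h) (h))) (w (q (f) (f))))
2. (s (w (s (h) (h))) (w (q (f) (f))))  →  (s (w (s (h) (h))) (w (f)))

normal form = (s (w (s (h) (h))) (w (f)))


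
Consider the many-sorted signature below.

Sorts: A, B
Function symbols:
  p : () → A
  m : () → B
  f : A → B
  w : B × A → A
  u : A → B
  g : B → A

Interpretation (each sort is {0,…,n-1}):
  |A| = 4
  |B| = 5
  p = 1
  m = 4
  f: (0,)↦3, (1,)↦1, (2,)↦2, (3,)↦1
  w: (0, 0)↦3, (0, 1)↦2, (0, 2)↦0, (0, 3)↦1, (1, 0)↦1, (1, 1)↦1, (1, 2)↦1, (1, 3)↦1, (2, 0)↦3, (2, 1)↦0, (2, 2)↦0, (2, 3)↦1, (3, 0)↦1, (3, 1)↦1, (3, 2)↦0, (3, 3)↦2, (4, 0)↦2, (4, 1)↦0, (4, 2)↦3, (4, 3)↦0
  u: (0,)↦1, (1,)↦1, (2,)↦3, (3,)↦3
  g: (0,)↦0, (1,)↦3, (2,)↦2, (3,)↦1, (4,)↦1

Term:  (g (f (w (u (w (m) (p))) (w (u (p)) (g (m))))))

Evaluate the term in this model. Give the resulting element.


value = 3

  m = 4
  p = 1
  (w (m) (p)) = w(4, 1) = 0
  (u (w (m) (p))) = u(0,) = 1
  p = 1
  (u (p)) = u(1,) = 1
  m = 4
  (g (m)) = g(4,) = 1
  (w (u (p)) (g (m))) = w(1, 1) = 1
  (w (u (w (m) (p))) (w (u (p)) (g (m)))) = w(1, 1) = 1
  (f (w (u (w (m) (p))) (w (u (p)) (g (m))))) = f(1,) = 1
  (g (f (w (u (w (m) (p))) (w (u (p)) (g (m)))))) = g(1,) = 3


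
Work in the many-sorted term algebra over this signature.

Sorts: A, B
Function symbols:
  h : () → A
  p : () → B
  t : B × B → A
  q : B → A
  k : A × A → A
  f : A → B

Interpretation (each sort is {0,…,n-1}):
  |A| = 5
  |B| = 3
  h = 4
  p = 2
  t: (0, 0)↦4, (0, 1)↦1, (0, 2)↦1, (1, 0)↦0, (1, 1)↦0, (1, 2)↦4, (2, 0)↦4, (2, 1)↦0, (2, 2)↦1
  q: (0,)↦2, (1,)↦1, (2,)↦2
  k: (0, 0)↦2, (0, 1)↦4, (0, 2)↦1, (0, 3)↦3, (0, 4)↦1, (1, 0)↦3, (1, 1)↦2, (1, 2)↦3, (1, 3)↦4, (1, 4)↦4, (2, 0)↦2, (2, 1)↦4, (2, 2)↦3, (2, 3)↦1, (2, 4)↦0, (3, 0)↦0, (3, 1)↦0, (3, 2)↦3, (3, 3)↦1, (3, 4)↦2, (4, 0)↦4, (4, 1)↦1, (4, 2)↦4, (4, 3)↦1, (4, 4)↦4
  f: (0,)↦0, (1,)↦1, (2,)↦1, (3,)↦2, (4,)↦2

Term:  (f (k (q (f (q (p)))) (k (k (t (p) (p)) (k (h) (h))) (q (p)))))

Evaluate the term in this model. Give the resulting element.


value = 2

  p = 2
  (q (p)) = q(2,) = 2
  (f (q (p))) = f(2,) = 1
  (q (f (q (p)))) = q(1,) = 1
  p = 2
  p = 2
  (t (p) (p)) = t(2, 2) = 1
  h = 4
  h = 4
  (k (h) (h)) = k(4, 4) = 4
  (k (t (p) (p)) (k (h) (h))) = k(1, 4) = 4
  p = 2
  (q (p)) = q(2,) = 2
  (k (k (t (p) (p)) (k (h) (h))) (q (p))) = k(4, 2) = 4
  (k (q (f (q (p)))) (k (k (t (p) (p)) (k (h) (h))) (q (p)))) = k(1, 4) = 4
  (f (k (q (f (q (p)))) (k (k (t (p) (p)) (k (h) (h))) (q (p))))) = f(4,) = 2


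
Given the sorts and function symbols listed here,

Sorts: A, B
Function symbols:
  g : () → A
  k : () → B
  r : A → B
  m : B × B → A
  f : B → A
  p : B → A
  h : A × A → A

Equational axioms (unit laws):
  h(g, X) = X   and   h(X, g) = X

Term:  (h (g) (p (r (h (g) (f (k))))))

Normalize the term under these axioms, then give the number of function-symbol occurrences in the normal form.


1. (h (g) (p (r (h (g) (f (k))))))  →  (p (r (h (g) (f (k)))))
2. (p (r (h (g) (f (k)))))  →  (p (r (f (k))))
normal form: (p (r (f (k))))

size = 4


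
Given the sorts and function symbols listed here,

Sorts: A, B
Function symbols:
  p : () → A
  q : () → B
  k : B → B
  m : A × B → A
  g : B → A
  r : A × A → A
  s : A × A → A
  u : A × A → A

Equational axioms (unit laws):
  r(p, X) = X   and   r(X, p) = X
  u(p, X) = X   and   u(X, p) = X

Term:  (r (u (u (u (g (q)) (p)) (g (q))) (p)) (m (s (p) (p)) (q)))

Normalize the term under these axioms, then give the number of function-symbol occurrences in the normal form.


1. (r (u (u (u (g (q)) (p)) (g (q))) (p)) (m (s (p) (p)) (q)))  →  (r (u (u (g (q)) (p)) (g (q))) (m (s (p) (p)) (q)))
2. (r (u (u (g (q)) (p)) (g (q))) (m (s (p) (p)) (q)))  →  (r (u (g (q)) (g (q))) (m (s (p) (p)) (q)))
normal form: (r (u (g (q)) (g (q))) (m (s (p) (p)) (q)))

size = 11


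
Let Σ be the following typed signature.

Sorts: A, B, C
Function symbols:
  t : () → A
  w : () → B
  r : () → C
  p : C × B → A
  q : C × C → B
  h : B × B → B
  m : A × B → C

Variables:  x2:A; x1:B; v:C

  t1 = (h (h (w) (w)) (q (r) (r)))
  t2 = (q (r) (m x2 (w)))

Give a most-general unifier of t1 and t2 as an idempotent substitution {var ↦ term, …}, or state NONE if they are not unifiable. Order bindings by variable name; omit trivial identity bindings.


NONE (not unifiable)

head clash or occurs-check failure — not unifiable


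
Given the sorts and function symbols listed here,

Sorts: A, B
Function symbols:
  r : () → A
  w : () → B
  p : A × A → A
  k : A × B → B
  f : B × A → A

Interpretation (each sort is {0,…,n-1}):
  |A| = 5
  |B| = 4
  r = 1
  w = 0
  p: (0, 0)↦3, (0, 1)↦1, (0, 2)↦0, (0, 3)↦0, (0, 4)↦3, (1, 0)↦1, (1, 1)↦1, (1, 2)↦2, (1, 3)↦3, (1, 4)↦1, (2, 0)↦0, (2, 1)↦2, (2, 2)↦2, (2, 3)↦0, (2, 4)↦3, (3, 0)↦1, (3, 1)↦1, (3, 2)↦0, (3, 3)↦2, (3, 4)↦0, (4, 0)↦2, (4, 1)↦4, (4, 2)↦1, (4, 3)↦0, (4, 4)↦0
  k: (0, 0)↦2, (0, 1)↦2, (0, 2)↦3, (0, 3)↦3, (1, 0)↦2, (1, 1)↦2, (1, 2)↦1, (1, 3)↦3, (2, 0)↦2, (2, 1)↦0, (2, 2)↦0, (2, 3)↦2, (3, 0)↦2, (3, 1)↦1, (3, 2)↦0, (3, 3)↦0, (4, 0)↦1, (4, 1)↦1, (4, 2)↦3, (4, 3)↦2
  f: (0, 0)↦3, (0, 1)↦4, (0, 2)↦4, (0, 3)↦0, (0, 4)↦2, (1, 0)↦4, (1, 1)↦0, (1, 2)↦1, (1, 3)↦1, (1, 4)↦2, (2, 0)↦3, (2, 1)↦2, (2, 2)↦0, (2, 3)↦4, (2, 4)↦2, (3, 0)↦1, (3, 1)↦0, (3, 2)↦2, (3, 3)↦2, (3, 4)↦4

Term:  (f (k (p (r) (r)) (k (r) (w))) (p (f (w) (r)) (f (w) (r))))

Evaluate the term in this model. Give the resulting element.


value = 4

  r = 1
  r = 1
  (p (r) (r)) = p(1, 1) = 1
  r = 1
  w = 0
  (k (r) (w)) = k(1, 0) = 2
  (k (p (r) (r)) (k (r) (w))) = k(1, 2) = 1
  w = 0
  r = 1
  (f (w) (r)) = f(0, 1) = 4
  w = 0
  r = 1
  (f (w) (r)) = f(0, 1) = 4
  (p (f (w) (r)) (f (w) (r))) = p(4, 4) = 0
  (f (k (p (r) (r)) (k (r) (w))) (p (f (w) (r)) (f (w) (r)))) = f(1, 0) = 4


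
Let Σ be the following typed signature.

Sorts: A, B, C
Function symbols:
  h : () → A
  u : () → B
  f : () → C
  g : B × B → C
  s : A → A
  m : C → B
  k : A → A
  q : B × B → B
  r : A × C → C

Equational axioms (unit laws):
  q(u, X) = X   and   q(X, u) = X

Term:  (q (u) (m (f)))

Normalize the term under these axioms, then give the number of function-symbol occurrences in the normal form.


1. (q (u) (m (f)))  →  (m (f))
normal form: (m (f))

size = 2


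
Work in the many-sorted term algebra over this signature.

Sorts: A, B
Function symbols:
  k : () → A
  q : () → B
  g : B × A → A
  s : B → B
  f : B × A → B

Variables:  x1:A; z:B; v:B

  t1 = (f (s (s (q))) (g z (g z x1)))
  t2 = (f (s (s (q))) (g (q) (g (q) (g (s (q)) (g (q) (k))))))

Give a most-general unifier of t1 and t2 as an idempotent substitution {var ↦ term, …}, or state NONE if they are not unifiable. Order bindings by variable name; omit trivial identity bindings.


{x1 ↦ (g (s (q)) (g (q) (k))), z ↦ (q)}


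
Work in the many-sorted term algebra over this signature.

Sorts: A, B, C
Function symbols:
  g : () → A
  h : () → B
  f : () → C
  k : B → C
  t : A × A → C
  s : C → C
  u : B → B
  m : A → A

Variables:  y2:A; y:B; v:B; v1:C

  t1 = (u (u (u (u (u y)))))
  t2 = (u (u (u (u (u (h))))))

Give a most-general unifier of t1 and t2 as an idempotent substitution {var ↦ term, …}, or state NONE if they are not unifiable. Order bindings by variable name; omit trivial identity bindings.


{y ↦ (h)}


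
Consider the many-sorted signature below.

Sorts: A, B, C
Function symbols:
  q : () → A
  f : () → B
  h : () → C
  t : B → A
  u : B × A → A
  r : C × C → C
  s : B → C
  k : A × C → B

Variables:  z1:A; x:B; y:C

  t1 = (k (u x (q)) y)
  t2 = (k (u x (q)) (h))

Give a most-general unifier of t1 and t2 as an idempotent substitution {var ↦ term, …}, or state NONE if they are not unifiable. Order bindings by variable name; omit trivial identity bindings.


{y ↦ (h)}


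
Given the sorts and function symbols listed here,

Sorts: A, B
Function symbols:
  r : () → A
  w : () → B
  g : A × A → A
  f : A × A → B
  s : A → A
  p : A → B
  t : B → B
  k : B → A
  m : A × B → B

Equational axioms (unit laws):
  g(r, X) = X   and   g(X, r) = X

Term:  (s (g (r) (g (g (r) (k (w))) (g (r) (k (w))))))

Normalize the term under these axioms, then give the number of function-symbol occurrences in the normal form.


1. (s (g (r) (g (g (r) (k (w))) (g (r) (k (w))))))  →  (s (g (g (r) (k (w))) (g (r) (k (w)))))
2. (s (g (g (r) (k (w))) (g (r) (k (w)))))  →  (s (g (k (w)) (g (r) (k (w)))))
3. (s (g (k (w)) (g (r) (k (w)))))  →  (s (g (k (w)) (k (w))))
normal form: (s (g (k (w)) (k (w))))

size = 6


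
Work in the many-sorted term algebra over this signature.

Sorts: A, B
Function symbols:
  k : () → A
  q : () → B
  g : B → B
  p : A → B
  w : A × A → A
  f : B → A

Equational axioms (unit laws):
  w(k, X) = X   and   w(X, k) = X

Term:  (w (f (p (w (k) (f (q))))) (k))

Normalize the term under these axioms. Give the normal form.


normal form = (f (p (f (q))))

1. (w (f (p (w (k) (f (q))))) (k))  →  (f (p (w (k) (f (q)))))
2. (f (p (w (k) (f (q)))))  →  (f (p (f (q))))


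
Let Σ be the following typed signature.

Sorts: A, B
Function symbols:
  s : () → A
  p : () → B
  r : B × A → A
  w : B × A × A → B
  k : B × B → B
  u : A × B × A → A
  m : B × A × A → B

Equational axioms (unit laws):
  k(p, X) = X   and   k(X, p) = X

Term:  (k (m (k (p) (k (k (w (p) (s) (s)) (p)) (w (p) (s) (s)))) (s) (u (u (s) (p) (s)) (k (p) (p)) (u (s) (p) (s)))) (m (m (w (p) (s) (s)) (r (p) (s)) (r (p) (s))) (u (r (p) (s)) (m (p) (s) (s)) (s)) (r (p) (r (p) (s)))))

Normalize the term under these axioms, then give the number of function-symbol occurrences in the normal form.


1. (k (m (k (p) (k (k (w (p) (s) (s)) (p)) (w (p) (s) (s)))) (s) (u (u (s) (p) (s)) (k (p) (p)) (u (s) (p) (s)))) (m (m (w (p) (s) (s)) (r (p) (s)) (r (p) (s))) (u (r (p) (s)) (m (p) (s) (s)) (s)) (r (p) (r (p) (s)))))  →  (k (m (k (k (w (p) (s) (s)) (p)) (w (p) (s) (s))) (s) (u (u (s) (p) (s)) (k (p) (p)) (u (s) (p) (s)))) (m (m (w (p) (s) (s)) (r (p) (s)) (r (p) (s))) (u (r (p) (s)) (m (p) (s) (s)) (s)) (r (p) (r (p) (s)))))
2. (k (m (k (k (w (p) (s) (s)) (p)) (w (p) (s) (s))) (s) (u (u (s) (p) (s)) (k (p) (p)) (u (s) (p) (s)))) (m (m (w (p) (s) (s)) (r (p) (s)) (r (p) (s))) (u (r (p) (s)) (m (p) (s) (s)) (s)) (r (p) (r (p) (s)))))  →  (k (m (k (w (p) (s) (s)) (w (p) (s) (s))) (s) (u (u (s) (p) (s)) (k (p) (p)) (u (s) (p) (s)))) (m (m (w (p) (s) (s)) (r (p) (s)) (r (p) (s))) (u (r (p) (s)) (m (p) (s) (s)) (s)) (r (p) (r (p) (s)))))
3. (k (m (k (w (p) (s) (s)) (w (p) (s) (s))) (s) (u (u (s) (p) (s)) (k (p) (p)) (u (s) (p) (s)))) (m (m (w (p) (s) (s)) (r (p) (s)) (r (p) (s))) (u (r (p) (s)) (m (p) (s) (s)) (s)) (r (p) (r (p) (s)))))  →  (k (m (k (w (p) (s) (s)) (w (p) (s) (s))) (s) (u (u (s) (p) (s)) (p) (u (s) (p) (s)))) (m (m (w (p) (s) (s)) (r (p) (s)) (r (p) (s))) (u (r (p) (s)) (m (p) (s) (s)) (s)) (r (p) (r (p) (s)))))
normal form: (k (m (k (w (p) (s) (s)) (w (p) (s) (s))) (s) (u (u (s) (p) (s)) (p) (u (s) (p) (s)))) (m (m (w (p) (s) (s)) (r (p) (s)) (r (p) (s))) (u (r (p) (s)) (m (p) (s) (s)) (s)) (r (p) (r (p) (s)))))

size = 48


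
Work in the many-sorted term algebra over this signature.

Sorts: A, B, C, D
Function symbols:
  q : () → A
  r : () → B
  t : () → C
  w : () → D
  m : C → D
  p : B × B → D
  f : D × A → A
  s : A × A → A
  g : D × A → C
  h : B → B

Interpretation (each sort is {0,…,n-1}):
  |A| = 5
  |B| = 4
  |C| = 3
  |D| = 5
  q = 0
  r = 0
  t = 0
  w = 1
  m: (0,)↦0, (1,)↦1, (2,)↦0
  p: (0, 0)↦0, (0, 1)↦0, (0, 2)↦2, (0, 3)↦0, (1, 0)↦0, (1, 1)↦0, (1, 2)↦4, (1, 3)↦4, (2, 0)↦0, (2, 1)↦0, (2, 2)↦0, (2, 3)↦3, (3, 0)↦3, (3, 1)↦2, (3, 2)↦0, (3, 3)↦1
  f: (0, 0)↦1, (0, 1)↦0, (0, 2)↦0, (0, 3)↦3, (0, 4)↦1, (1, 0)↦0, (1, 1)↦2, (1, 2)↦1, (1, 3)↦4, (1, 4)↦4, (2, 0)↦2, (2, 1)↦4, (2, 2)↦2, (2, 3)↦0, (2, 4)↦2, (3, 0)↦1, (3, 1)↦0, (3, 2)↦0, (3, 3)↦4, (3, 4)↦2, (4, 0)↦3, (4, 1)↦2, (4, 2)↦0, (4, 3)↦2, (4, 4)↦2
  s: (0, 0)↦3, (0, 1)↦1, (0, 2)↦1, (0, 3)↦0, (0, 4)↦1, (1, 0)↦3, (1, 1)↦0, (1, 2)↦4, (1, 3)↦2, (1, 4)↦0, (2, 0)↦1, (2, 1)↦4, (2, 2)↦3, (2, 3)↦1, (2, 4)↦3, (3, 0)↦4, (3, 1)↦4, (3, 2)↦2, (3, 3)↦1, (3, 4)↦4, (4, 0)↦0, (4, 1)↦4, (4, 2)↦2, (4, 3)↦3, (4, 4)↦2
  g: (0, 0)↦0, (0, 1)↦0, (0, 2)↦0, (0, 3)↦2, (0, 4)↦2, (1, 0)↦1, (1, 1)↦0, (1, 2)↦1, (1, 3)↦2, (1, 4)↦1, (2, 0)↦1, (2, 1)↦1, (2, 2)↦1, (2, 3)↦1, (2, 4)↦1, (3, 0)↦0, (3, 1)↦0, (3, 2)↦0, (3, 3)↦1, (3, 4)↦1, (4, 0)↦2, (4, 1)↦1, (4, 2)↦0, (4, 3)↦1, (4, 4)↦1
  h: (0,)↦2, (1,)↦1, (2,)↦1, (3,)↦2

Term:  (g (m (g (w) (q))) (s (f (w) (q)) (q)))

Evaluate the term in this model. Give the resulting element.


  w = 1
  q = 0
  (g (w) (q)) = g(1, 0) = 1
  (m (g (w) (q))) = m(1,) = 1
  w = 1
  q = 0
  (f (w) (q)) = f(1, 0) = 0
  q = 0
  (s (f (w) (q)) (q)) = s(0, 0) = 3
  (g (m (g (w) (q))) (s (f (w) (q)) (q))) = g(1, 3) = 2

value = 2


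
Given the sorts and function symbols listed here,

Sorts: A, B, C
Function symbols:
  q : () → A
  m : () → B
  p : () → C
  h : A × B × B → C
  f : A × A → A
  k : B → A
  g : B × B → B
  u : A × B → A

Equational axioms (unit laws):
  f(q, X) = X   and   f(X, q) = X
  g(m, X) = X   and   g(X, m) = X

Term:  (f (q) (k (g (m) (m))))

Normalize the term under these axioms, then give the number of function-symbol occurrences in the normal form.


size = 2

1. (f (q) (k (g (m) (m))))  →  (k (g (m) (m)))
2. (k (g (m) (m)))  →  (k (m))
normal form: (k (m))


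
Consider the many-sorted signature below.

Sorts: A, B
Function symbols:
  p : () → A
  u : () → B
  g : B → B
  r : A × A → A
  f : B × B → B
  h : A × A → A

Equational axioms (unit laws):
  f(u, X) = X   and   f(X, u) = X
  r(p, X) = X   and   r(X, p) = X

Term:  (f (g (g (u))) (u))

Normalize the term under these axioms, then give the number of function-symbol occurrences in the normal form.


1. (f (g (g (u))) (u))  →  (g (g (u)))
normal form: (g (g (u)))

size = 3
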